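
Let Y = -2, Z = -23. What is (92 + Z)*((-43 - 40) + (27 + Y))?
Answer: -4002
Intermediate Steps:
(92 + Z)*((-43 - 40) + (27 + Y)) = (92 - 23)*((-43 - 40) + (27 - 2)) = 69*(-83 + 25) = 69*(-58) = -4002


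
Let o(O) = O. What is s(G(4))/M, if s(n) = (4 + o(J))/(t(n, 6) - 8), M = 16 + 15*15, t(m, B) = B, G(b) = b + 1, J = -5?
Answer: 1/482 ≈ 0.0020747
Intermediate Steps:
G(b) = 1 + b
M = 241 (M = 16 + 225 = 241)
s(n) = ½ (s(n) = (4 - 5)/(6 - 8) = -1/(-2) = -1*(-½) = ½)
s(G(4))/M = (½)/241 = (½)*(1/241) = 1/482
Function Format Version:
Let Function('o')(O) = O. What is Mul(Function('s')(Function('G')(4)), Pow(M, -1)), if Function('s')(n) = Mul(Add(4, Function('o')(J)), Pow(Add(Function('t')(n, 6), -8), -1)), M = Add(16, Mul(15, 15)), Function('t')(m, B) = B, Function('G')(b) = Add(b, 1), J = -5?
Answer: Rational(1, 482) ≈ 0.0020747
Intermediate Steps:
Function('G')(b) = Add(1, b)
M = 241 (M = Add(16, 225) = 241)
Function('s')(n) = Rational(1, 2) (Function('s')(n) = Mul(Add(4, -5), Pow(Add(6, -8), -1)) = Mul(-1, Pow(-2, -1)) = Mul(-1, Rational(-1, 2)) = Rational(1, 2))
Mul(Function('s')(Function('G')(4)), Pow(M, -1)) = Mul(Rational(1, 2), Pow(241, -1)) = Mul(Rational(1, 2), Rational(1, 241)) = Rational(1, 482)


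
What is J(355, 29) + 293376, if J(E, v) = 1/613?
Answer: 179839489/613 ≈ 2.9338e+5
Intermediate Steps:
J(E, v) = 1/613
J(355, 29) + 293376 = 1/613 + 293376 = 179839489/613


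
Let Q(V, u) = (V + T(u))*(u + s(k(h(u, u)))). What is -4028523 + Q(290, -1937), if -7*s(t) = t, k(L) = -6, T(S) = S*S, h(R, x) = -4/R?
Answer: -7268937984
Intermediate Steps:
T(S) = S²
s(t) = -t/7
Q(V, u) = (6/7 + u)*(V + u²) (Q(V, u) = (V + u²)*(u - ⅐*(-6)) = (V + u²)*(u + 6/7) = (V + u²)*(6/7 + u) = (6/7 + u)*(V + u²))
-4028523 + Q(290, -1937) = -4028523 + ((-1937)³ + (6/7)*290 + (6/7)*(-1937)² + 290*(-1937)) = -4028523 + (-7267563953 + 1740/7 + (6/7)*3751969 - 561730) = -4028523 + (-7267563953 + 1740/7 + 22511814/7 - 561730) = -4028523 - 7264909461 = -7268937984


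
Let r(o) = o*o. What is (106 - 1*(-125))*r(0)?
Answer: 0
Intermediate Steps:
r(o) = o²
(106 - 1*(-125))*r(0) = (106 - 1*(-125))*0² = (106 + 125)*0 = 231*0 = 0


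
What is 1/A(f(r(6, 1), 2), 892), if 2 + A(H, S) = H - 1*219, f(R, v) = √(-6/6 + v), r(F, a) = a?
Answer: -1/220 ≈ -0.0045455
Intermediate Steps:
f(R, v) = √(-1 + v) (f(R, v) = √(-6*⅙ + v) = √(-1 + v))
A(H, S) = -221 + H (A(H, S) = -2 + (H - 1*219) = -2 + (H - 219) = -2 + (-219 + H) = -221 + H)
1/A(f(r(6, 1), 2), 892) = 1/(-221 + √(-1 + 2)) = 1/(-221 + √1) = 1/(-221 + 1) = 1/(-220) = -1/220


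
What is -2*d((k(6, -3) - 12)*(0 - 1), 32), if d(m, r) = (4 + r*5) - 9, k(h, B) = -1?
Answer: -310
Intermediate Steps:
d(m, r) = -5 + 5*r (d(m, r) = (4 + 5*r) - 9 = -5 + 5*r)
-2*d((k(6, -3) - 12)*(0 - 1), 32) = -2*(-5 + 5*32) = -2*(-5 + 160) = -2*155 = -310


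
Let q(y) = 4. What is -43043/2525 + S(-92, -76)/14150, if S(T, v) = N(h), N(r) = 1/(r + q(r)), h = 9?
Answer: -316710293/18578950 ≈ -17.047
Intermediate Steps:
N(r) = 1/(4 + r) (N(r) = 1/(r + 4) = 1/(4 + r))
S(T, v) = 1/13 (S(T, v) = 1/(4 + 9) = 1/13)
-43043/2525 + S(-92, -76)/14150 = -43043/2525 + (1/13)/14150 = -43043*1/2525 + (1/13)*(1/14150) = -43043/2525 + 1/183950 = -316710293/18578950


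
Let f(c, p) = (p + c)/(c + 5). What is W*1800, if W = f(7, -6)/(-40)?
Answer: -15/4 ≈ -3.7500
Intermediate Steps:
f(c, p) = (c + p)/(5 + c)
W = -1/480 (W = ((7 - 6)/(5 + 7))/(-40) = (1/12)*(-1/40) = -1/480 ≈ -0.0020833)
W*1800 = -1/480*1800 = -15/4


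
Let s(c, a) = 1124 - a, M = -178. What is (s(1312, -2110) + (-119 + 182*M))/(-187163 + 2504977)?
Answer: -29281/2317814 ≈ -0.012633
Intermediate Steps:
(s(1312, -2110) + (-119 + 182*M))/(-187163 + 2504977) = ((1124 - 1*(-2110)) + (-119 + 182*(-178)))/(-187163 + 2504977) = ((1124 + 2110) + (-119 - 32396))/2317814 = (3234 - 32515)*(1/2317814) = -29281*1/2317814 = -29281/2317814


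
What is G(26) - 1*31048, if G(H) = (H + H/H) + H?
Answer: -30995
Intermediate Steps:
G(H) = 1 + 2*H (G(H) = (H + 1) + H = (1 + H) + H = 1 + 2*H)
G(26) - 1*31048 = (1 + 2*26) - 1*31048 = (1 + 52) - 31048 = 53 - 31048 = -30995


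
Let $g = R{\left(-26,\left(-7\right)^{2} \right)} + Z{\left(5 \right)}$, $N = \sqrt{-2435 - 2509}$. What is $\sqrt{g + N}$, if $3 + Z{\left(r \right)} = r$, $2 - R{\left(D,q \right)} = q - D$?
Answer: $\sqrt{-71 + 4 i \sqrt{309}} \approx 3.803 + 9.2446 i$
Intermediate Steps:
$N = 4 i \sqrt{309}$ ($N = \sqrt{-4944} = 4 i \sqrt{309} \approx 70.314 i$)
$R{\left(D,q \right)} = 2 + D - q$ ($R{\left(D,q \right)} = 2 - \left(q - D\right) = 2 + \left(D - q\right) = 2 + D - q$)
$Z{\left(r \right)} = -3 + r$
$g = -71$ ($g = \left(2 - 26 - \left(-7\right)^{2}\right) + \left(-3 + 5\right) = \left(2 - 26 - 49\right) + 2 = -73 + 2 = -71$)
$\sqrt{g + N} = \sqrt{-71 + 4 i \sqrt{309}}$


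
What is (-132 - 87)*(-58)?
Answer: 12702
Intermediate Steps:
(-132 - 87)*(-58) = -219*(-58) = 12702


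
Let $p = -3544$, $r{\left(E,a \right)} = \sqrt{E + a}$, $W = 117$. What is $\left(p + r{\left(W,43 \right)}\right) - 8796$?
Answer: $-12340 + 4 \sqrt{10} \approx -12327.0$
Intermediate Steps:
$\left(p + r{\left(W,43 \right)}\right) - 8796 = \left(-3544 + \sqrt{117 + 43}\right) - 8796 = \left(-3544 + \sqrt{160}\right) - 8796 = \left(-3544 + 4 \sqrt{10}\right) - 8796 = -12340 + 4 \sqrt{10}$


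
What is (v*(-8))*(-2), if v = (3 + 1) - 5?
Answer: -16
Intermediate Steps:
v = -1 (v = 4 - 5 = -1)
(v*(-8))*(-2) = -1*(-8)*(-2) = 8*(-2) = -16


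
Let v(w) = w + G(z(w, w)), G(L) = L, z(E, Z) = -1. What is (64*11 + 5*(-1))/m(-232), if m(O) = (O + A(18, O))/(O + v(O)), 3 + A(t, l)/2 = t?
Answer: 325035/202 ≈ 1609.1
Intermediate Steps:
A(t, l) = -6 + 2*t
v(w) = -1 + w (v(w) = w - 1 = -1 + w)
m(O) = (30 + O)/(-1 + 2*O) (m(O) = (O + (-6 + 2*18))/(O + (-1 + O)) = (O + (-6 + 36))/(-1 + 2*O) = (O + 30)/(-1 + 2*O) = (30 + O)/(-1 + 2*O))
(64*11 + 5*(-1))/m(-232) = (64*11 + 5*(-1))/(((30 - 232)/(-1 + 2*(-232)))) = (704 - 5)/((-202/(-1 - 464))) = 699/((-202/(-465))) = 699/((-1/465*(-202))) = 699/(202/465) = 699*(465/202) = 325035/202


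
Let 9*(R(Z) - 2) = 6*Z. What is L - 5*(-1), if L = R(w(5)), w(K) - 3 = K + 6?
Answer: 49/3 ≈ 16.333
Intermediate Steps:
w(K) = 9 + K (w(K) = 3 + (K + 6) = 3 + (6 + K) = 9 + K)
R(Z) = 2 + 2*Z/3 (R(Z) = 2 + (6*Z)/9 = 2 + 2*Z/3)
L = 34/3 (L = 2 + 2*(9 + 5)/3 = 2 + (2/3)*14 = 2 + 28/3 = 34/3 ≈ 11.333)
L - 5*(-1) = 34/3 - 5*(-1) = 34/3 + 5 = 49/3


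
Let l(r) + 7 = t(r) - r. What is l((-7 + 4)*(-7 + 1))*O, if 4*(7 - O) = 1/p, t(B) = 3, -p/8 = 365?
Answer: -899371/5840 ≈ -154.00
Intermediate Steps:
p = -2920 (p = -8*365 = -2920)
l(r) = -4 - r (l(r) = -7 + (3 - r) = -4 - r)
O = 81761/11680 (O = 7 - ¼/(-2920) = 7 - ¼*(-1/2920) = 7 + 1/11680 = 81761/11680 ≈ 7.0001)
l((-7 + 4)*(-7 + 1))*O = (-4 - (-7 + 4)*(-7 + 1))*(81761/11680) = (-4 - (-3)*(-6))*(81761/11680) = (-4 - 1*18)*(81761/11680) = (-4 - 18)*(81761/11680) = -22*81761/11680 = -899371/5840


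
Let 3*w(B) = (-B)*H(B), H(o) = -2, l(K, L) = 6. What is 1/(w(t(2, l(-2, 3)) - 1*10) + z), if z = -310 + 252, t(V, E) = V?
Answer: -3/190 ≈ -0.015789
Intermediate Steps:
w(B) = 2*B/3 (w(B) = (-B*(-2))/3 = (2*B)/3 = 2*B/3)
z = -58
1/(w(t(2, l(-2, 3)) - 1*10) + z) = 1/(2*(2 - 1*10)/3 - 58) = 1/(2*(2 - 10)/3 - 58) = 1/((2/3)*(-8) - 58) = 1/(-16/3 - 58) = 1/(-190/3) = -3/190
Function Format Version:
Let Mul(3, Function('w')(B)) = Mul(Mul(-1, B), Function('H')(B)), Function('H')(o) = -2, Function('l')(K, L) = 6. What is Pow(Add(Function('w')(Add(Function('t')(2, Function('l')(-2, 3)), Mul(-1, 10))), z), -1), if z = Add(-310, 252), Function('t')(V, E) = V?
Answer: Rational(-3, 190) ≈ -0.015789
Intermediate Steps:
Function('w')(B) = Mul(Rational(2, 3), B) (Function('w')(B) = Mul(Rational(1, 3), Mul(Mul(-1, B), -2)) = Mul(Rational(1, 3), Mul(2, B)) = Mul(Rational(2, 3), B))
z = -58
Pow(Add(Function('w')(Add(Function('t')(2, Function('l')(-2, 3)), Mul(-1, 10))), z), -1) = Pow(Add(Mul(Rational(2, 3), Add(2, Mul(-1, 10))), -58), -1) = Pow(Add(Mul(Rational(2, 3), Add(2, -10)), -58), -1) = Pow(Add(Mul(Rational(2, 3), -8), -58), -1) = Pow(Add(Rational(-16, 3), -58), -1) = Pow(Rational(-190, 3), -1) = Rational(-3, 190)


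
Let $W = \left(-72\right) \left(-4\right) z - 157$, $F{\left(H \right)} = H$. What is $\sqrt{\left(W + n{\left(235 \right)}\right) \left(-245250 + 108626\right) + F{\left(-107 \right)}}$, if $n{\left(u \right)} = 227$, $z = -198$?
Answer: $3 \sqrt{864587021} \approx 88212.0$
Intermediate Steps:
$W = -57181$ ($W = \left(-72\right) \left(-4\right) \left(-198\right) - 157 = 288 \left(-198\right) - 157 = -57024 - 157 = -57181$)
$\sqrt{\left(W + n{\left(235 \right)}\right) \left(-245250 + 108626\right) + F{\left(-107 \right)}} = \sqrt{\left(-57181 + 227\right) \left(-245250 + 108626\right) - 107} = \sqrt{\left(-56954\right) \left(-136624\right) - 107} = \sqrt{7781283296 - 107} = \sqrt{7781283189} = 3 \sqrt{864587021}$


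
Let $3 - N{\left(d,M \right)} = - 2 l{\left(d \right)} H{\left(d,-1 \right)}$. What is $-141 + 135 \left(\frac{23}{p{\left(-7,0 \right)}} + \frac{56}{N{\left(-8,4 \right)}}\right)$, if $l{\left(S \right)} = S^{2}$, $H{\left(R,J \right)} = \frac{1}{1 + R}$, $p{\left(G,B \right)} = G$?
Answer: $- \frac{808284}{749} \approx -1079.2$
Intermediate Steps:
$N{\left(d,M \right)} = 3 + \frac{2 d^{2}}{1 + d}$ ($N{\left(d,M \right)} = 3 - \frac{\left(-2\right) d^{2}}{1 + d} = 3 - - \frac{2 d^{2}}{1 + d} = 3 + \frac{2 d^{2}}{1 + d}$)
$-141 + 135 \left(\frac{23}{p{\left(-7,0 \right)}} + \frac{56}{N{\left(-8,4 \right)}}\right) = -141 + 135 \left(\frac{23}{-7} + \frac{56}{\frac{1}{1 - 8} \left(3 + 2 \left(-8\right)^{2} + 3 \left(-8\right)\right)}\right) = -141 + 135 \left(23 \left(- \frac{1}{7}\right) + \frac{56}{\frac{1}{-7} \left(3 + 2 \cdot 64 - 24\right)}\right) = -141 + 135 \left(- \frac{23}{7} + \frac{56}{\left(- \frac{1}{7}\right) \left(3 + 128 - 24\right)}\right) = -141 + 135 \left(- \frac{23}{7} + \frac{56}{\left(- \frac{1}{7}\right) 107}\right) = -141 + 135 \left(- \frac{23}{7} + \frac{56}{- \frac{107}{7}}\right) = -141 + 135 \left(- \frac{23}{7} + 56 \left(- \frac{7}{107}\right)\right) = -141 + 135 \left(- \frac{23}{7} - \frac{392}{107}\right) = -141 + 135 \left(- \frac{5205}{749}\right) = -141 - \frac{702675}{749} = - \frac{808284}{749}$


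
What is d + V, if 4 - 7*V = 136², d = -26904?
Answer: -206820/7 ≈ -29546.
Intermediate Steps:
V = -18492/7 (V = 4/7 - ⅐*136² = 4/7 - ⅐*18496 = 4/7 - 18496/7 = -18492/7 ≈ -2641.7)
d + V = -26904 - 18492/7 = -206820/7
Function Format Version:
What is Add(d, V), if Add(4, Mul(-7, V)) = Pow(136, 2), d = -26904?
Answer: Rational(-206820, 7) ≈ -29546.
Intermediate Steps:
V = Rational(-18492, 7) (V = Add(Rational(4, 7), Mul(Rational(-1, 7), Pow(136, 2))) = Add(Rational(4, 7), Mul(Rational(-1, 7), 18496)) = Add(Rational(4, 7), Rational(-18496, 7)) = Rational(-18492, 7) ≈ -2641.7)
Add(d, V) = Add(-26904, Rational(-18492, 7)) = Rational(-206820, 7)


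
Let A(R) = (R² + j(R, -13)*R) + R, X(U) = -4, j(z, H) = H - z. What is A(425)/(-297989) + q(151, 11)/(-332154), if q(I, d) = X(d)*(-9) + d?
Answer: 1679979917/98978238306 ≈ 0.016973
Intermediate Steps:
A(R) = R + R² + R*(-13 - R) (A(R) = (R² + (-13 - R)*R) + R = (R² + R*(-13 - R)) + R = R + R² + R*(-13 - R))
q(I, d) = 36 + d (q(I, d) = -4*(-9) + d = 36 + d)
A(425)/(-297989) + q(151, 11)/(-332154) = -12*425/(-297989) + (36 + 11)/(-332154) = -5100*(-1/297989) + 47*(-1/332154) = 5100/297989 - 47/332154 = 1679979917/98978238306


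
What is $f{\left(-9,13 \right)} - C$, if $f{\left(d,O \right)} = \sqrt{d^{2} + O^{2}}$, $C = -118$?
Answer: $118 + 5 \sqrt{10} \approx 133.81$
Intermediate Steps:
$f{\left(d,O \right)} = \sqrt{O^{2} + d^{2}}$
$f{\left(-9,13 \right)} - C = \sqrt{13^{2} + \left(-9\right)^{2}} - -118 = \sqrt{169 + 81} + 118 = \sqrt{250} + 118 = 5 \sqrt{10} + 118 = 118 + 5 \sqrt{10}$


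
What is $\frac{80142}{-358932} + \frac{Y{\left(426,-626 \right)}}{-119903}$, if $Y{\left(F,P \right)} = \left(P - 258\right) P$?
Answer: $- \frac{4958011717}{1024691038} \approx -4.8385$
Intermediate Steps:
$Y{\left(F,P \right)} = P \left(-258 + P\right)$ ($Y{\left(F,P \right)} = \left(P - 258\right) P = \left(-258 + P\right) P = P \left(-258 + P\right)$)
$\frac{80142}{-358932} + \frac{Y{\left(426,-626 \right)}}{-119903} = \frac{80142}{-358932} + \frac{\left(-626\right) \left(-258 - 626\right)}{-119903} = 80142 \left(- \frac{1}{358932}\right) + \left(-626\right) \left(-884\right) \left(- \frac{1}{119903}\right) = - \frac{13357}{59822} + 553384 \left(- \frac{1}{119903}\right) = - \frac{13357}{59822} - \frac{553384}{119903} = - \frac{4958011717}{1024691038}$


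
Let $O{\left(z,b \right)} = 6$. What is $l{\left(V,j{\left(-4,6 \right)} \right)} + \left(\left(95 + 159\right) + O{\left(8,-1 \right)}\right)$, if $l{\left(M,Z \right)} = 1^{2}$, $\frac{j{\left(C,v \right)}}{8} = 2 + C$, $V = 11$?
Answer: $261$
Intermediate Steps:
$j{\left(C,v \right)} = 16 + 8 C$ ($j{\left(C,v \right)} = 8 \left(2 + C\right) = 16 + 8 C$)
$l{\left(M,Z \right)} = 1$
$l{\left(V,j{\left(-4,6 \right)} \right)} + \left(\left(95 + 159\right) + O{\left(8,-1 \right)}\right) = 1 + \left(\left(95 + 159\right) + 6\right) = 1 + \left(254 + 6\right) = 1 + 260 = 261$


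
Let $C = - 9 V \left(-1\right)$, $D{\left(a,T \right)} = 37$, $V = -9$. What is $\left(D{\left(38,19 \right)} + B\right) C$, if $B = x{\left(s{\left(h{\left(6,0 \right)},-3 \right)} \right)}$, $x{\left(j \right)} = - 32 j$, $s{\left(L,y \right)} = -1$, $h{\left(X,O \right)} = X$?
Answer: $-5589$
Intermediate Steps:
$C = -81$ ($C = \left(-9\right) \left(-9\right) \left(-1\right) = 81 \left(-1\right) = -81$)
$B = 32$ ($B = \left(-32\right) \left(-1\right) = 32$)
$\left(D{\left(38,19 \right)} + B\right) C = \left(37 + 32\right) \left(-81\right) = 69 \left(-81\right) = -5589$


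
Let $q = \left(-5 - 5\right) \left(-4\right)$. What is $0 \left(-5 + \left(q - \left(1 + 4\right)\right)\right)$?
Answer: $0$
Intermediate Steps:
$q = 40$ ($q = \left(-10\right) \left(-4\right) = 40$)
$0 \left(-5 + \left(q - \left(1 + 4\right)\right)\right) = 0 \left(-5 + \left(40 - \left(1 + 4\right)\right)\right) = 0 \left(-5 + \left(40 - 5\right)\right) = 0 \left(-5 + 35\right) = 0 \cdot 30 = 0$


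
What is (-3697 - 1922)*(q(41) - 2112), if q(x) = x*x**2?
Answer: -375399771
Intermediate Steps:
q(x) = x**3
(-3697 - 1922)*(q(41) - 2112) = (-3697 - 1922)*(41**3 - 2112) = -5619*(68921 - 2112) = -5619*66809 = -375399771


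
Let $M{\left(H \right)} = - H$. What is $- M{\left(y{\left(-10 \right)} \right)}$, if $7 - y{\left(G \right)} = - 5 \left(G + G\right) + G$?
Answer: $-83$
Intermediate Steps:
$y{\left(G \right)} = 7 + 9 G$ ($y{\left(G \right)} = 7 - \left(- 5 \left(G + G\right) + G\right) = 7 - \left(- 5 \cdot 2 G + G\right) = 7 - \left(- 10 G + G\right) = 7 - - 9 G = 7 + 9 G$)
$- M{\left(y{\left(-10 \right)} \right)} = - \left(-1\right) \left(7 + 9 \left(-10\right)\right) = - \left(-1\right) \left(7 - 90\right) = - \left(-1\right) \left(-83\right) = \left(-1\right) 83 = -83$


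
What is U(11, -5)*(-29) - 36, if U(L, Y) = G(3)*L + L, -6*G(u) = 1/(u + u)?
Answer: -12461/36 ≈ -346.14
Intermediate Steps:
G(u) = -1/(12*u) (G(u) = -1/(6*(u + u)) = -1/(2*u)/6 = -1/(12*u))
U(L, Y) = 35*L/36 (U(L, Y) = (-1/12/3)*L + L = (-1/12*⅓)*L + L = -L/36 + L = 35*L/36)
U(11, -5)*(-29) - 36 = ((35/36)*11)*(-29) - 36 = (385/36)*(-29) - 36 = -11165/36 - 36 = -12461/36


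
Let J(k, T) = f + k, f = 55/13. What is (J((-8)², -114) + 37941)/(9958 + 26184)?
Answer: 247060/234923 ≈ 1.0517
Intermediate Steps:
f = 55/13 (f = 55*(1/13) = 55/13 ≈ 4.2308)
J(k, T) = 55/13 + k
(J((-8)², -114) + 37941)/(9958 + 26184) = ((55/13 + (-8)²) + 37941)/(9958 + 26184) = ((55/13 + 64) + 37941)/36142 = (887/13 + 37941)*(1/36142) = (494120/13)*(1/36142) = 247060/234923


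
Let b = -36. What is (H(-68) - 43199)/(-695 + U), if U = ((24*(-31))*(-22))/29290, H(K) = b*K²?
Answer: 3070514635/10170091 ≈ 301.92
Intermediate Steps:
H(K) = -36*K²
U = 8184/14645 (U = -744*(-22)*(1/29290) = 16368*(1/29290) = 8184/14645 ≈ 0.55883)
(H(-68) - 43199)/(-695 + U) = (-36*(-68)² - 43199)/(-695 + 8184/14645) = (-36*4624 - 43199)/(-10170091/14645) = (-166464 - 43199)*(-14645/10170091) = -209663*(-14645/10170091) = 3070514635/10170091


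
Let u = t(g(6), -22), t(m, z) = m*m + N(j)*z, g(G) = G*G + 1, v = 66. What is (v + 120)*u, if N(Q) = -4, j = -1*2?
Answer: 271002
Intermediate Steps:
g(G) = 1 + G² (g(G) = G² + 1 = 1 + G²)
j = -2
t(m, z) = m² - 4*z (t(m, z) = m*m - 4*z = m² - 4*z)
u = 1457 (u = (1 + 6²)² - 4*(-22) = (1 + 36)² + 88 = 37² + 88 = 1369 + 88 = 1457)
(v + 120)*u = (66 + 120)*1457 = 186*1457 = 271002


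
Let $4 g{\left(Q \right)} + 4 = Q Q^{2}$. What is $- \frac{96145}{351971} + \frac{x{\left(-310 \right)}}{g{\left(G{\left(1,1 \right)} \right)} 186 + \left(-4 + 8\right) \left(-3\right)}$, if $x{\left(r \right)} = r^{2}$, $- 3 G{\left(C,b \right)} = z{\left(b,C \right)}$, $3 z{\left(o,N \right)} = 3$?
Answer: $- \frac{121837015415}{253067149} \approx -481.44$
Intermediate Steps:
$z{\left(o,N \right)} = 1$ ($z{\left(o,N \right)} = \frac{1}{3} \cdot 3 = 1$)
$G{\left(C,b \right)} = - \frac{1}{3}$ ($G{\left(C,b \right)} = \left(- \frac{1}{3}\right) 1 = - \frac{1}{3}$)
$g{\left(Q \right)} = -1 + \frac{Q^{3}}{4}$ ($g{\left(Q \right)} = -1 + \frac{Q Q^{2}}{4} = -1 + \frac{Q^{3}}{4}$)
$- \frac{96145}{351971} + \frac{x{\left(-310 \right)}}{g{\left(G{\left(1,1 \right)} \right)} 186 + \left(-4 + 8\right) \left(-3\right)} = - \frac{96145}{351971} + \frac{\left(-310\right)^{2}}{\left(-1 + \frac{\left(- \frac{1}{3}\right)^{3}}{4}\right) 186 + \left(-4 + 8\right) \left(-3\right)} = \left(-96145\right) \frac{1}{351971} + \frac{96100}{\left(-1 + \frac{1}{4} \left(- \frac{1}{27}\right)\right) 186 + 4 \left(-3\right)} = - \frac{96145}{351971} + \frac{96100}{\left(-1 - \frac{1}{108}\right) 186 - 12} = - \frac{96145}{351971} + \frac{96100}{\left(- \frac{109}{108}\right) 186 - 12} = - \frac{96145}{351971} + \frac{96100}{- \frac{3379}{18} - 12} = - \frac{96145}{351971} + \frac{96100}{- \frac{3595}{18}} = - \frac{96145}{351971} + 96100 \left(- \frac{18}{3595}\right) = - \frac{96145}{351971} - \frac{345960}{719} = - \frac{121837015415}{253067149}$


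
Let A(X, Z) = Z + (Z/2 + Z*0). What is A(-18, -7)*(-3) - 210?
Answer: -357/2 ≈ -178.50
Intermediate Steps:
A(X, Z) = 3*Z/2 (A(X, Z) = Z + (Z*(1/2) + 0) = Z + (Z/2 + 0) = Z + Z/2 = 3*Z/2)
A(-18, -7)*(-3) - 210 = ((3/2)*(-7))*(-3) - 210 = -21/2*(-3) - 210 = 63/2 - 210 = -357/2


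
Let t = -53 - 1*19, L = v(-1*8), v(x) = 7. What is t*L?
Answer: -504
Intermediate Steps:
L = 7
t = -72 (t = -53 - 19 = -72)
t*L = -72*7 = -504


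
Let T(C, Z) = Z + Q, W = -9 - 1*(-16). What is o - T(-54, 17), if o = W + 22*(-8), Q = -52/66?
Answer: -6112/33 ≈ -185.21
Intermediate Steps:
W = 7 (W = -9 + 16 = 7)
Q = -26/33 (Q = -52*1/66 = -26/33 ≈ -0.78788)
T(C, Z) = -26/33 + Z (T(C, Z) = Z - 26/33 = -26/33 + Z)
o = -169 (o = 7 + 22*(-8) = 7 - 176 = -169)
o - T(-54, 17) = -169 - (-26/33 + 17) = -169 - 1*535/33 = -169 - 535/33 = -6112/33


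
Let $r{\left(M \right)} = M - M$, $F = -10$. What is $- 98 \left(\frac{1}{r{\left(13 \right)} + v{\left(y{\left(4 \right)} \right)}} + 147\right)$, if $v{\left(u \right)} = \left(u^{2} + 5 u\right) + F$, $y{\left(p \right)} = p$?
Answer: $- \frac{187327}{13} \approx -14410.0$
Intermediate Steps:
$r{\left(M \right)} = 0$
$v{\left(u \right)} = -10 + u^{2} + 5 u$ ($v{\left(u \right)} = \left(u^{2} + 5 u\right) - 10 = -10 + u^{2} + 5 u$)
$- 98 \left(\frac{1}{r{\left(13 \right)} + v{\left(y{\left(4 \right)} \right)}} + 147\right) = - 98 \left(\frac{1}{0 + \left(-10 + 4^{2} + 5 \cdot 4\right)} + 147\right) = - 98 \left(\frac{1}{0 + \left(-10 + 16 + 20\right)} + 147\right) = - 98 \left(\frac{1}{0 + 26} + 147\right) = - 98 \left(\frac{1}{26} + 147\right) = \left(-98\right) \frac{3823}{26} = - \frac{187327}{13}$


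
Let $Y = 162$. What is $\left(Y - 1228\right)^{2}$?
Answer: $1136356$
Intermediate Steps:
$\left(Y - 1228\right)^{2} = \left(162 - 1228\right)^{2} = \left(-1066\right)^{2} = 1136356$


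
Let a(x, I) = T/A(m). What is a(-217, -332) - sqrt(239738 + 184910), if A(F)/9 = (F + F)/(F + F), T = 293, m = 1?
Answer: 293/9 - 2*sqrt(106162) ≈ -619.09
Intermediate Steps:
A(F) = 9 (A(F) = 9*((F + F)/(F + F)) = 9*((2*F)/((2*F))) = 9*((2*F)*(1/(2*F))) = 9*1 = 9)
a(x, I) = 293/9
a(-217, -332) - sqrt(239738 + 184910) = 293/9 - sqrt(239738 + 184910) = 293/9 - sqrt(424648) = 293/9 - 2*sqrt(106162)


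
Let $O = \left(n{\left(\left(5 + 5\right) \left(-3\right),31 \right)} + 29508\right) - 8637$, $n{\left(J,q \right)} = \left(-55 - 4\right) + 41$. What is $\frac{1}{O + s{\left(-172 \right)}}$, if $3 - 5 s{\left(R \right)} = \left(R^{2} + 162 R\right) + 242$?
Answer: $\frac{5}{102306} \approx 4.8873 \cdot 10^{-5}$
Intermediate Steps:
$s{\left(R \right)} = - \frac{239}{5} - \frac{162 R}{5} - \frac{R^{2}}{5}$ ($s{\left(R \right)} = \frac{3}{5} - \frac{\left(R^{2} + 162 R\right) + 242}{5} = \frac{3}{5} - \frac{242 + R^{2} + 162 R}{5} = \frac{3}{5} - \left(\frac{242}{5} + \frac{R^{2}}{5} + \frac{162 R}{5}\right) = - \frac{239}{5} - \frac{162 R}{5} - \frac{R^{2}}{5}$)
$n{\left(J,q \right)} = -18$ ($n{\left(J,q \right)} = -59 + 41 = -18$)
$O = 20853$ ($O = \left(-18 + 29508\right) - 8637 = 29490 - 8637 = 20853$)
$\frac{1}{O + s{\left(-172 \right)}} = \frac{1}{20853 - \left(-5525 + \frac{29584}{5}\right)} = \frac{1}{20853 - \frac{1959}{5}} = \frac{1}{\frac{102306}{5}} = \frac{5}{102306}$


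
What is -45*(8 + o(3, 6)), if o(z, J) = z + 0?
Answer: -495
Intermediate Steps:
o(z, J) = z
-45*(8 + o(3, 6)) = -45*(8 + 3) = -45*11 = -495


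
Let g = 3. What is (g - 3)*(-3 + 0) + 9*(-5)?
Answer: -45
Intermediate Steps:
(g - 3)*(-3 + 0) + 9*(-5) = (3 - 3)*(-3 + 0) + 9*(-5) = 0*(-3) - 45 = 0 - 45 = -45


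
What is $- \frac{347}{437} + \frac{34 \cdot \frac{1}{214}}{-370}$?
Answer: $- \frac{13745159}{17300830} \approx -0.79448$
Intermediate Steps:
$- \frac{347}{437} + \frac{34 \cdot \frac{1}{214}}{-370} = \left(-347\right) \frac{1}{437} + 34 \cdot \frac{1}{214} \left(- \frac{1}{370}\right) = - \frac{347}{437} + \frac{17}{107} \left(- \frac{1}{370}\right) = - \frac{347}{437} - \frac{17}{39590} = - \frac{13745159}{17300830}$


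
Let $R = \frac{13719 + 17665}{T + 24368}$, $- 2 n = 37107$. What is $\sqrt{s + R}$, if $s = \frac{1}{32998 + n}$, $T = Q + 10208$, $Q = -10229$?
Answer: $\frac{\sqrt{637737702531816810}}{703360483} \approx 1.1354$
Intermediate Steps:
$n = - \frac{37107}{2}$ ($n = \left(- \frac{1}{2}\right) 37107 = - \frac{37107}{2} \approx -18554.0$)
$T = -21$ ($T = -10229 + 10208 = -21$)
$s = \frac{2}{28889}$ ($s = \frac{1}{32998 - \frac{37107}{2}} = \frac{1}{\frac{28889}{2}} = \frac{2}{28889} \approx 6.923 \cdot 10^{-5}$)
$R = \frac{31384}{24347}$ ($R = \frac{13719 + 17665}{-21 + 24368} = \frac{31384}{24347} \approx 1.289$)
$\sqrt{s + R} = \sqrt{\frac{2}{28889} + \frac{31384}{24347}} = \sqrt{\frac{906701070}{703360483}} = \frac{\sqrt{637737702531816810}}{703360483}$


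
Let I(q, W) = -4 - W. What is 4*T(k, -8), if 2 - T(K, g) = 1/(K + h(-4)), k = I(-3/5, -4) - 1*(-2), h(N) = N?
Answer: 10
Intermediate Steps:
k = 2 (k = (-4 - 1*(-4)) - 1*(-2) = (-4 + 4) + 2 = 0 + 2 = 2)
T(K, g) = 2 - 1/(-4 + K) (T(K, g) = 2 - 1/(K - 4) = 2 - 1/(-4 + K))
4*T(k, -8) = 4*((-9 + 2*2)/(-4 + 2)) = 4*((-9 + 4)/(-2)) = 4*(-½*(-5)) = 4*(5/2) = 10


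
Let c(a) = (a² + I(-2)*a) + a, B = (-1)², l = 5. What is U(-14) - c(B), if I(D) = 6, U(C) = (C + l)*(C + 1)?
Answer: 109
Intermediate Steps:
U(C) = (1 + C)*(5 + C) (U(C) = (C + 5)*(C + 1) = (5 + C)*(1 + C) = (1 + C)*(5 + C))
B = 1
c(a) = a² + 7*a (c(a) = (a² + 6*a) + a = a² + 7*a)
U(-14) - c(B) = (5 + (-14)² + 6*(-14)) - (7 + 1) = (5 + 196 - 84) - 8 = 117 - 1*8 = 117 - 8 = 109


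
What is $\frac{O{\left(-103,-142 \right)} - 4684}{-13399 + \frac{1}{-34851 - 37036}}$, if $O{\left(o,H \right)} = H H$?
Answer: $- \frac{556405380}{481606957} \approx -1.1553$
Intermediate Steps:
$O{\left(o,H \right)} = H^{2}$
$\frac{O{\left(-103,-142 \right)} - 4684}{-13399 + \frac{1}{-34851 - 37036}} = \frac{\left(-142\right)^{2} - 4684}{-13399 + \frac{1}{-34851 - 37036}} = \frac{20164 - 4684}{-13399 + \frac{1}{-71887}} = \frac{15480}{-13399 - \frac{1}{71887}} = \frac{15480}{- \frac{963213914}{71887}} = 15480 \left(- \frac{71887}{963213914}\right) = - \frac{556405380}{481606957}$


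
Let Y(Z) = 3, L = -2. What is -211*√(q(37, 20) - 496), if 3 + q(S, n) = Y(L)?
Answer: -844*I*√31 ≈ -4699.2*I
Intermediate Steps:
q(S, n) = 0 (q(S, n) = -3 + 3 = 0)
-211*√(q(37, 20) - 496) = -211*√(0 - 496) = -844*I*√31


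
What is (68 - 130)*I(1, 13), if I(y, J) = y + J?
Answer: -868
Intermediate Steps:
I(y, J) = J + y
(68 - 130)*I(1, 13) = (68 - 130)*(13 + 1) = -62*14 = -868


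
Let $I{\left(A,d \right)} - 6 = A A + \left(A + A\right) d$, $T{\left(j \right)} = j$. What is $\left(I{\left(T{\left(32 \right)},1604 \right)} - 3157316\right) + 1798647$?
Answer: $-1254983$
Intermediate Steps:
$I{\left(A,d \right)} = 6 + A^{2} + 2 A d$ ($I{\left(A,d \right)} = 6 + \left(A A + \left(A + A\right) d\right) = 6 + \left(A^{2} + 2 A d\right) = 6 + A^{2} + 2 A d$)
$\left(I{\left(T{\left(32 \right)},1604 \right)} - 3157316\right) + 1798647 = \left(\left(6 + 32^{2} + 2 \cdot 32 \cdot 1604\right) - 3157316\right) + 1798647 = \left(\left(6 + 1024 + 102656\right) - 3157316\right) + 1798647 = \left(103686 - 3157316\right) + 1798647 = -3053630 + 1798647 = -1254983$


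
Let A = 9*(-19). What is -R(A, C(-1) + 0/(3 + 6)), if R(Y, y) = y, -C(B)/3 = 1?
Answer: 3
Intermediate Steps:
A = -171
C(B) = -3 (C(B) = -3*1 = -3)
-R(A, C(-1) + 0/(3 + 6)) = -(-3 + 0/(3 + 6)) = -(-3 + 0/9) = -(-3 + 0*(⅑)) = -(-3 + 0) = -1*(-3) = 3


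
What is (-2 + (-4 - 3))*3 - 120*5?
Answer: -627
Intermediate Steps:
(-2 + (-4 - 3))*3 - 120*5 = (-2 - 7)*3 - 12*50 = -9*3 - 600 = -27 - 600 = -627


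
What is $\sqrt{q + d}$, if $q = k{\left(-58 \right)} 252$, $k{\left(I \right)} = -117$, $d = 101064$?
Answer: $2 \sqrt{17895} \approx 267.54$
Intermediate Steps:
$q = -29484$ ($q = \left(-117\right) 252 = -29484$)
$\sqrt{q + d} = \sqrt{-29484 + 101064} = \sqrt{71580} = 2 \sqrt{17895}$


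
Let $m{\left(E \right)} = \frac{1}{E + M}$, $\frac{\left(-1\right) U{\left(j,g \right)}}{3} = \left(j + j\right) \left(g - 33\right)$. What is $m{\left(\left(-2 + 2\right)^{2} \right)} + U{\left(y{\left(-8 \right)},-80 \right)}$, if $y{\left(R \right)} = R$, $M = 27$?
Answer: $- \frac{146447}{27} \approx -5424.0$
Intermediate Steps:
$U{\left(j,g \right)} = - 6 j \left(-33 + g\right)$ ($U{\left(j,g \right)} = - 3 \left(j + j\right) \left(g - 33\right) = - 3 \cdot 2 j \left(-33 + g\right) = - 6 j \left(-33 + g\right)$)
$m{\left(E \right)} = \frac{1}{27 + E}$ ($m{\left(E \right)} = \frac{1}{E + 27} = \frac{1}{27 + E}$)
$m{\left(\left(-2 + 2\right)^{2} \right)} + U{\left(y{\left(-8 \right)},-80 \right)} = \frac{1}{27 + \left(-2 + 2\right)^{2}} + 6 \left(-8\right) \left(33 - -80\right) = \frac{1}{27 + 0^{2}} + 6 \left(-8\right) \left(33 + 80\right) = \frac{1}{27 + 0} + 6 \left(-8\right) 113 = \frac{1}{27} - 5424 = - \frac{146447}{27}$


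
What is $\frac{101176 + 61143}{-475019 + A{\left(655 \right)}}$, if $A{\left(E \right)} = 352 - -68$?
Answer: $- \frac{4387}{12827} \approx -0.34201$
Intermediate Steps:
$A{\left(E \right)} = 420$ ($A{\left(E \right)} = 352 + 68 = 420$)
$\frac{101176 + 61143}{-475019 + A{\left(655 \right)}} = \frac{101176 + 61143}{-475019 + 420} = \frac{162319}{-474599} = 162319 \left(- \frac{1}{474599}\right) = - \frac{4387}{12827}$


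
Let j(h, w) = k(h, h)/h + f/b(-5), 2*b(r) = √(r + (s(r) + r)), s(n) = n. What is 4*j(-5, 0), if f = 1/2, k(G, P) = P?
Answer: 4 - 4*I*√15/15 ≈ 4.0 - 1.0328*I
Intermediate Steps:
f = ½ ≈ 0.50000
b(r) = √3*√r/2 (b(r) = √(r + (r + r))/2 = √(r + 2*r)/2 = √(3*r)/2 = (√3*√r)/2 = √3*√r/2)
j(h, w) = 1 - I*√15/15 (j(h, w) = h/h + 1/(2*((√3*√(-5)/2))) = 1 + 1/(2*((√3*(I*√5)/2))) = 1 + 1/(2*((I*√15/2))) = 1 + (-2*I*√15/15)/2 = 1 - I*√15/15)
4*j(-5, 0) = 4*(1 - I*√15/15) = 4 - 4*I*√15/15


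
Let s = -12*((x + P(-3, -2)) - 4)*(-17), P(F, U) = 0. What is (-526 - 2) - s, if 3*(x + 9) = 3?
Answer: 1920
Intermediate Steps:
x = -8 (x = -9 + (1/3)*3 = -9 + 1 = -8)
s = -2448 (s = -12*((-8 + 0) - 4)*(-17) = -12*(-8 - 4)*(-17) = -12*(-12)*(-17) = 144*(-17) = -2448)
(-526 - 2) - s = (-526 - 2) - 1*(-2448) = -528 + 2448 = 1920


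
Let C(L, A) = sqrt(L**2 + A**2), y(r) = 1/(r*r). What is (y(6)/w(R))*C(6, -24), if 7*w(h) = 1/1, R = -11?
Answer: 7*sqrt(17)/6 ≈ 4.8103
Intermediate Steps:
y(r) = r**(-2)
w(h) = 1/7 (w(h) = (1/7)/1 = (1/7)*1 = 1/7)
C(L, A) = sqrt(A**2 + L**2)
(y(6)/w(R))*C(6, -24) = (1/(6**2*(1/7)))*sqrt((-24)**2 + 6**2) = ((1/36)*7)*sqrt(576 + 36) = 7*sqrt(612)/36 = 7*(6*sqrt(17))/36 = 7*sqrt(17)/6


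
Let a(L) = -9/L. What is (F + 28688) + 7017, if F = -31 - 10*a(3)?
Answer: 35704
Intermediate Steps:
F = -1 (F = -31 - (-90)/3 = -31 - 10*(-3) = -31 + 30 = -1)
(F + 28688) + 7017 = (-1 + 28688) + 7017 = 28687 + 7017 = 35704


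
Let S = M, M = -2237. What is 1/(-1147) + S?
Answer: -2565840/1147 ≈ -2237.0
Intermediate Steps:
S = -2237
1/(-1147) + S = 1/(-1147) - 2237 = -1/1147 - 2237 = -2565840/1147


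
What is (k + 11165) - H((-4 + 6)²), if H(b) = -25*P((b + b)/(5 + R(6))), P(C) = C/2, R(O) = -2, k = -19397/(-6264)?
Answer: 70165757/6264 ≈ 11201.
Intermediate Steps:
k = 19397/6264 (k = -19397*(-1/6264) = 19397/6264 ≈ 3.0966)
P(C) = C/2 (P(C) = C*(½) = C/2)
H(b) = -25*b/3 (H(b) = -25*(b + b)/(5 - 2)/2 = -25*(2*b)/3/2 = -25*(2*b)*(⅓)/2 = -25*2*b/3/2 = -25*b/3)
(k + 11165) - H((-4 + 6)²) = (19397/6264 + 11165) - (-25)*(-4 + 6)²/3 = 69956957/6264 - (-25)*2²/3 = 69956957/6264 - (-25)*4/3 = 69956957/6264 - 1*(-100/3) = 69956957/6264 + 100/3 = 70165757/6264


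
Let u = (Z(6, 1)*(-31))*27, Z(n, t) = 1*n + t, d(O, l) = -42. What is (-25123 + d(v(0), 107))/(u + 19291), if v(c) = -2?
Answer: -25165/13432 ≈ -1.8735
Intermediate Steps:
Z(n, t) = n + t
u = -5859 (u = ((6 + 1)*(-31))*27 = (7*(-31))*27 = -217*27 = -5859)
(-25123 + d(v(0), 107))/(u + 19291) = (-25123 - 42)/(-5859 + 19291) = -25165/13432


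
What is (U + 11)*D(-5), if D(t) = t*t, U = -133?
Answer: -3050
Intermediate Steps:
D(t) = t²
(U + 11)*D(-5) = (-133 + 11)*(-5)² = -122*25 = -3050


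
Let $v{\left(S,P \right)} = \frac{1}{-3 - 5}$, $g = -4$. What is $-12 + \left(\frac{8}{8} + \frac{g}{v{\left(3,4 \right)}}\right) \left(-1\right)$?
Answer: $-45$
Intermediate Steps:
$v{\left(S,P \right)} = - \frac{1}{8}$ ($v{\left(S,P \right)} = \frac{1}{-8} = - \frac{1}{8}$)
$-12 + \left(\frac{8}{8} + \frac{g}{v{\left(3,4 \right)}}\right) \left(-1\right) = -12 + \left(\frac{8}{8} - \frac{4}{- \frac{1}{8}}\right) \left(-1\right) = -12 + \left(8 \cdot \frac{1}{8} - -32\right) \left(-1\right) = -12 + \left(1 + 32\right) \left(-1\right) = -12 + 33 \left(-1\right) = -12 - 33 = -45$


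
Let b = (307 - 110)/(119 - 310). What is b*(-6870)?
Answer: 1353390/191 ≈ 7085.8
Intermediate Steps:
b = -197/191 (b = 197/(-191) = 197*(-1/191) = -197/191 ≈ -1.0314)
b*(-6870) = -197/191*(-6870) = 1353390/191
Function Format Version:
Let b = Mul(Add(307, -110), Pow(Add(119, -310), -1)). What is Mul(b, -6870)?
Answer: Rational(1353390, 191) ≈ 7085.8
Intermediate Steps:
b = Rational(-197, 191) (b = Mul(197, Pow(-191, -1)) = Mul(197, Rational(-1, 191)) = Rational(-197, 191) ≈ -1.0314)
Mul(b, -6870) = Mul(Rational(-197, 191), -6870) = Rational(1353390, 191)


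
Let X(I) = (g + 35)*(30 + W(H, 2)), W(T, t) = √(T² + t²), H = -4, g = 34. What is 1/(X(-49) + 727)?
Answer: 2797/7727989 - 138*√5/7727989 ≈ 0.00032200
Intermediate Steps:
X(I) = 2070 + 138*√5 (X(I) = (34 + 35)*(30 + √((-4)² + 2²)) = 69*(30 + √(16 + 4)) = 69*(30 + √20) = 69*(30 + 2*√5) = 2070 + 138*√5)
1/(X(-49) + 727) = 1/((2070 + 138*√5) + 727) = 1/(2797 + 138*√5)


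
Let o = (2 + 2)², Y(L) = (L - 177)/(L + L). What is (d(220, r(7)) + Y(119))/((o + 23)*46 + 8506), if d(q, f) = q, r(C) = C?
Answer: 26151/1225700 ≈ 0.021336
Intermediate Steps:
Y(L) = (-177 + L)/(2*L) (Y(L) = (-177 + L)/((2*L)) = (-177 + L)*(1/(2*L)) = (-177 + L)/(2*L))
o = 16 (o = 4² = 16)
(d(220, r(7)) + Y(119))/((o + 23)*46 + 8506) = (220 + (½)*(-177 + 119)/119)/((16 + 23)*46 + 8506) = (220 + (½)*(1/119)*(-58))/(39*46 + 8506) = (220 - 29/119)/(1794 + 8506) = (26151/119)/10300 = (26151/119)*(1/10300) = 26151/1225700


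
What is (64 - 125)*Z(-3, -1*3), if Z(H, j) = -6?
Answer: 366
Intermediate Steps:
(64 - 125)*Z(-3, -1*3) = (64 - 125)*(-6) = -61*(-6) = 366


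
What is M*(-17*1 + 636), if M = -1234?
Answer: -763846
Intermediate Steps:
M*(-17*1 + 636) = -1234*(-17*1 + 636) = -1234*(-17 + 636) = -1234*619 = -763846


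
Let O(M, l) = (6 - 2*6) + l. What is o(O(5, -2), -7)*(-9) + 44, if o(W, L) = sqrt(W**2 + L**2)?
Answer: 44 - 9*sqrt(113) ≈ -51.671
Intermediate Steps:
O(M, l) = -6 + l (O(M, l) = (6 - 12) + l = -6 + l)
o(W, L) = sqrt(L**2 + W**2)
o(O(5, -2), -7)*(-9) + 44 = sqrt((-7)**2 + (-6 - 2)**2)*(-9) + 44 = sqrt(49 + (-8)**2)*(-9) + 44 = sqrt(49 + 64)*(-9) + 44 = sqrt(113)*(-9) + 44 = -9*sqrt(113) + 44 = 44 - 9*sqrt(113)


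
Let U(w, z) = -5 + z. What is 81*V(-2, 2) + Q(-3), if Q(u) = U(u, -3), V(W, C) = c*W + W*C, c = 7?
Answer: -1466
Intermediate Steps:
V(W, C) = 7*W + C*W (V(W, C) = 7*W + W*C = 7*W + C*W)
Q(u) = -8 (Q(u) = -5 - 3 = -8)
81*V(-2, 2) + Q(-3) = 81*(-2*(7 + 2)) - 8 = 81*(-2*9) - 8 = 81*(-18) - 8 = -1458 - 8 = -1466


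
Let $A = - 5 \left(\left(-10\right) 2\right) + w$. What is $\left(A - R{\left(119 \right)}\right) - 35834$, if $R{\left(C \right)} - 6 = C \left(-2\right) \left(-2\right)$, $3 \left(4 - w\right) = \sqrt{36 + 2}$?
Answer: $-36212 - \frac{\sqrt{38}}{3} \approx -36214.0$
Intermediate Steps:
$w = 4 - \frac{\sqrt{38}}{3}$ ($w = 4 - \frac{\sqrt{36 + 2}}{3} = 4 - \frac{\sqrt{38}}{3} \approx 1.9452$)
$A = 104 - \frac{\sqrt{38}}{3}$ ($A = - 5 \left(\left(-10\right) 2\right) + \left(4 - \frac{\sqrt{38}}{3}\right) = \left(-5\right) \left(-20\right) + \left(4 - \frac{\sqrt{38}}{3}\right) = 100 + \left(4 - \frac{\sqrt{38}}{3}\right) = 104 - \frac{\sqrt{38}}{3} \approx 101.95$)
$R{\left(C \right)} = 6 + 4 C$ ($R{\left(C \right)} = 6 + C \left(-2\right) \left(-2\right) = 6 + - 2 C \left(-2\right) = 6 + 4 C$)
$\left(A - R{\left(119 \right)}\right) - 35834 = \left(\left(104 - \frac{\sqrt{38}}{3}\right) - \left(6 + 4 \cdot 119\right)\right) - 35834 = \left(\left(104 - \frac{\sqrt{38}}{3}\right) - \left(6 + 476\right)\right) - 35834 = \left(\left(104 - \frac{\sqrt{38}}{3}\right) - 482\right) - 35834 = \left(-378 - \frac{\sqrt{38}}{3}\right) - 35834 = -36212 - \frac{\sqrt{38}}{3}$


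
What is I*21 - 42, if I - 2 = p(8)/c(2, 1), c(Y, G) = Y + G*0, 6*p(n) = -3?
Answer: -21/4 ≈ -5.2500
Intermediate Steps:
p(n) = -1/2 (p(n) = (1/6)*(-3) = -1/2)
c(Y, G) = Y (c(Y, G) = Y + 0 = Y)
I = 7/4 (I = 2 - 1/2/2 = 2 - 1/2*1/2 = 2 - 1/4 = 7/4 ≈ 1.7500)
I*21 - 42 = (7/4)*21 - 42 = 147/4 - 42 = -21/4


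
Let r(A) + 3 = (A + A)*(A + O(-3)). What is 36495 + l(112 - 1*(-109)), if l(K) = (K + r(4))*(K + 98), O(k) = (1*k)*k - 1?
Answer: 136661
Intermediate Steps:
O(k) = -1 + k² (O(k) = k*k - 1 = k² - 1 = -1 + k²)
r(A) = -3 + 2*A*(8 + A) (r(A) = -3 + (A + A)*(A + (-1 + (-3)²)) = -3 + (2*A)*(A + (-1 + 9)) = -3 + (2*A)*(A + 8) = -3 + (2*A)*(8 + A) = -3 + 2*A*(8 + A))
l(K) = (93 + K)*(98 + K) (l(K) = (K + (-3 + 2*4² + 16*4))*(K + 98) = (K + (-3 + 2*16 + 64))*(98 + K) = (K + (-3 + 32 + 64))*(98 + K) = (K + 93)*(98 + K) = (93 + K)*(98 + K))
36495 + l(112 - 1*(-109)) = 36495 + (9114 + (112 - 1*(-109))² + 191*(112 - 1*(-109))) = 36495 + (9114 + (112 + 109)² + 191*(112 + 109)) = 36495 + (9114 + 221² + 191*221) = 36495 + (9114 + 48841 + 42211) = 36495 + 100166 = 136661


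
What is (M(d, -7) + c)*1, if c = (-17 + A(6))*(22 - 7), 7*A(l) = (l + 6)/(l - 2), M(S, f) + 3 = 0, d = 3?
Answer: -1761/7 ≈ -251.57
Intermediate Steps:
M(S, f) = -3 (M(S, f) = -3 + 0 = -3)
A(l) = (6 + l)/(7*(-2 + l)) (A(l) = ((l + 6)/(l - 2))/7 = ((6 + l)/(-2 + l))/7 = (6 + l)/(7*(-2 + l)))
c = -1740/7 (c = (-17 + (6 + 6)/(7*(-2 + 6)))*(22 - 7) = (-17 + (⅐)*12/4)*15 = (-17 + (⅐)*(¼)*12)*15 = (-17 + 3/7)*15 = -116/7*15 = -1740/7 ≈ -248.57)
(M(d, -7) + c)*1 = (-3 - 1740/7)*1 = -1761/7*1 = -1761/7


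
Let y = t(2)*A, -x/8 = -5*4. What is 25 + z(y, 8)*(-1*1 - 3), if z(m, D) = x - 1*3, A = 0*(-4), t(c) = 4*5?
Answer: -603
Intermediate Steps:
x = 160 (x = -(-40)*4 = -8*(-20) = 160)
t(c) = 20
A = 0
y = 0 (y = 20*0 = 0)
z(m, D) = 157 (z(m, D) = 160 - 1*3 = 160 - 3 = 157)
25 + z(y, 8)*(-1*1 - 3) = 25 + 157*(-1*1 - 3) = 25 + 157*(-1 - 3) = 25 + 157*(-4) = 25 - 628 = -603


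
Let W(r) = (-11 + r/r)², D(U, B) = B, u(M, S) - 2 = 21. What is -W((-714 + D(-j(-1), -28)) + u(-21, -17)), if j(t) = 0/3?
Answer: -100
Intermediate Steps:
u(M, S) = 23 (u(M, S) = 2 + 21 = 23)
j(t) = 0 (j(t) = 0*(⅓) = 0)
W(r) = 100 (W(r) = (-11 + 1)² = (-10)² = 100)
-W((-714 + D(-j(-1), -28)) + u(-21, -17)) = -1*100 = -100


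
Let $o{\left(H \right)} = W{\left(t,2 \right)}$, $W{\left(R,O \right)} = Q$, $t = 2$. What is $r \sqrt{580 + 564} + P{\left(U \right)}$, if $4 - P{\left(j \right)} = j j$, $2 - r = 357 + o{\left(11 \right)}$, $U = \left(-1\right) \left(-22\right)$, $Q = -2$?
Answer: $-480 - 706 \sqrt{286} \approx -12420.0$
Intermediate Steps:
$W{\left(R,O \right)} = -2$
$U = 22$
$o{\left(H \right)} = -2$
$r = -353$ ($r = 2 - \left(357 - 2\right) = 2 - 355 = -353$)
$P{\left(j \right)} = 4 - j^{2}$ ($P{\left(j \right)} = 4 - j j = 4 - j^{2}$)
$r \sqrt{580 + 564} + P{\left(U \right)} = - 353 \sqrt{580 + 564} + \left(4 - 22^{2}\right) = - 353 \sqrt{1144} + \left(4 - 484\right) = - 353 \cdot 2 \sqrt{286} + \left(4 - 484\right) = - 706 \sqrt{286} - 480 = -480 - 706 \sqrt{286}$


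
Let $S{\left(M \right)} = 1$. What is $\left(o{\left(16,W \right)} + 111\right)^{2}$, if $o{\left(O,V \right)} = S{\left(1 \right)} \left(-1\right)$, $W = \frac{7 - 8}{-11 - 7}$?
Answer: $12100$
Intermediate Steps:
$W = \frac{1}{18}$ ($W = - \frac{1}{-18} = \left(-1\right) \left(- \frac{1}{18}\right) = \frac{1}{18} \approx 0.055556$)
$o{\left(O,V \right)} = -1$ ($o{\left(O,V \right)} = 1 \left(-1\right) = -1$)
$\left(o{\left(16,W \right)} + 111\right)^{2} = \left(-1 + 111\right)^{2} = 110^{2} = 12100$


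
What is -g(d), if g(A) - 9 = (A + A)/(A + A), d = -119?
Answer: -10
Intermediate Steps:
g(A) = 10 (g(A) = 9 + (A + A)/(A + A) = 9 + (2*A)/((2*A)) = 9 + (2*A)*(1/(2*A)) = 9 + 1 = 10)
-g(d) = -1*10 = -10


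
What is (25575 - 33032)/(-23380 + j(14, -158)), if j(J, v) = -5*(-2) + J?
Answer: 7457/23356 ≈ 0.31928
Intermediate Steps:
j(J, v) = 10 + J
(25575 - 33032)/(-23380 + j(14, -158)) = (25575 - 33032)/(-23380 + (10 + 14)) = -7457/(-23380 + 24) = -7457/(-23356) = -7457*(-1/23356) = 7457/23356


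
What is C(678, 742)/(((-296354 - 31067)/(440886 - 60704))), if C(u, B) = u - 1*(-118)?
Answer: -302624872/327421 ≈ -924.27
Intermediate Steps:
C(u, B) = 118 + u (C(u, B) = u + 118 = 118 + u)
C(678, 742)/(((-296354 - 31067)/(440886 - 60704))) = (118 + 678)/(((-296354 - 31067)/(440886 - 60704))) = 796/((-327421/380182)) = 796/((-327421*1/380182)) = 796/(-327421/380182) = 796*(-380182/327421) = -302624872/327421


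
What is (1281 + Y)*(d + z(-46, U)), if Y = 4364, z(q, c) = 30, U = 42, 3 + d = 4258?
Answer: 24188825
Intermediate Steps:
d = 4255 (d = -3 + 4258 = 4255)
(1281 + Y)*(d + z(-46, U)) = (1281 + 4364)*(4255 + 30) = 5645*4285 = 24188825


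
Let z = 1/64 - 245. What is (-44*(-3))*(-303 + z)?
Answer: -1157343/16 ≈ -72334.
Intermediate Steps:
z = -15679/64 (z = 1/64 - 245 = -15679/64 ≈ -244.98)
(-44*(-3))*(-303 + z) = (-44*(-3))*(-303 - 15679/64) = 132*(-35071/64) = -1157343/16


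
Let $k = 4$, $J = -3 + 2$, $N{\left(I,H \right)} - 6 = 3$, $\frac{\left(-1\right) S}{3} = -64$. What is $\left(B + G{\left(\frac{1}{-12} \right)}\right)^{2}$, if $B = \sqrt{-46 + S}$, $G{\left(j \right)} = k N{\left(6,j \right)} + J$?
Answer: $\left(35 + \sqrt{146}\right)^{2} \approx 2216.8$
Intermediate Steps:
$S = 192$ ($S = \left(-3\right) \left(-64\right) = 192$)
$N{\left(I,H \right)} = 9$ ($N{\left(I,H \right)} = 6 + 3 = 9$)
$J = -1$
$G{\left(j \right)} = 35$ ($G{\left(j \right)} = 4 \cdot 9 - 1 = 36 - 1 = 35$)
$B = \sqrt{146}$ ($B = \sqrt{-46 + 192} = \sqrt{146} \approx 12.083$)
$\left(B + G{\left(\frac{1}{-12} \right)}\right)^{2} = \left(\sqrt{146} + 35\right)^{2} = \left(35 + \sqrt{146}\right)^{2}$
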